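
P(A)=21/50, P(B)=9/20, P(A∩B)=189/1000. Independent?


P(A)×P(B) = 189/1000
P(A∩B) = 189/1000
Equal ✓ → Independent

Yes, independent


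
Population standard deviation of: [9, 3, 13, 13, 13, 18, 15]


Mean = 84/7 = 12
  (9-12)²=9
  (3-12)²=81
  (13-12)²=1
  (13-12)²=1
  (13-12)²=1
  (18-12)²=36
  (15-12)²=9
Σ(x-μ)² = 138
σ² = 138/7

σ = √(138/7) ≈ 4.4401


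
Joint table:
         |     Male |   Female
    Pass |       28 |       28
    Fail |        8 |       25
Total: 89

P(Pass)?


P(Pass) = (28+28)/89 = 56/89

P(Pass) = 56/89 ≈ 62.92%


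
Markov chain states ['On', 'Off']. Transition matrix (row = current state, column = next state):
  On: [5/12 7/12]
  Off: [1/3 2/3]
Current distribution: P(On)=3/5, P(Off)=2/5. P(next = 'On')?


P(next=On) = Σᵢ P(now=i)×P(i→On)
= 3/5×5/12 + 2/5×1/3
= 1/4 + 2/15 = 23/60

P = 23/60 ≈ 0.3833


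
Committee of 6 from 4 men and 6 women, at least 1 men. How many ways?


Count by #men:
  1M,5W: C(4,1)×C(6,5)=24
  2M,4W: C(4,2)×C(6,4)=90
  3M,3W: C(4,3)×C(6,3)=80
  4M,2W: C(4,4)×C(6,2)=15
Total = 209

209


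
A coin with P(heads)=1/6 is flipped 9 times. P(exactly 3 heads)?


Binomial: P(X=3) = C(9,3)×p^3×(1-p)^6
= 84 × 1/216 × 15625/46656 = 109375/839808

P(X=3) = 109375/839808 ≈ 13.02%


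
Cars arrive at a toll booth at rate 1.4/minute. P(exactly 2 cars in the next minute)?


Poisson(λ=1.4): P(X=2) = e^(-λ)×λ^k/k!
= e^(-1.4) × 1.4^2 / 2!
≈ 0.2465969639 × 1.96 / 2 ≈ 0.241665

P(X=2) ≈ 0.241665 ≈ 24.17%


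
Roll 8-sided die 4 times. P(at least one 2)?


P(no 2)^4 = (7/8)^4 = 2401/4096
P(≥1) = 1 - 2401/4096 = 1695/4096

P = 1695/4096 ≈ 41.38%


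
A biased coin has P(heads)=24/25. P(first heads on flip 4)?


Geometric: P(X=4) = (1-p)^(k-1)×p = (1/25)^3×24/25 = 24/390625

P(X=4) = 24/390625 ≈ 0.01%


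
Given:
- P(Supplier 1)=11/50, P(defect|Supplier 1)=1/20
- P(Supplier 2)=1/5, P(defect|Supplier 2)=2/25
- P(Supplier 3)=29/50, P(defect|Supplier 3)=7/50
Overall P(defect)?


P(B) = Σ P(B|Aᵢ)×P(Aᵢ)
  1/20×11/50 = 11/1000
  2/25×1/5 = 2/125
  7/50×29/50 = 203/2500
Sum = 541/5000

P(defect) = 541/5000 ≈ 10.82%


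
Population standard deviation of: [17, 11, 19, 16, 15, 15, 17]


Mean = 110/7
  (17-110/7)²=81/49
  (11-110/7)²=1089/49
  (19-110/7)²=529/49
  (16-110/7)²=4/49
  (15-110/7)²=25/49
  (15-110/7)²=25/49
  (17-110/7)²=81/49
Σ(x-μ)² = 262/7
σ² = (262/7)/7 = 262/49

σ = √(262/49) ≈ 2.3123


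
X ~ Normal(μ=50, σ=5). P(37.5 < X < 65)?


z₁=(37.5-50)/5=-2.5, z₂=(65-50)/5=3.0
P = Φ(3.0) - Φ(-2.5) = 0.998650 - 0.006210 = 0.992440 ≈ 0.9924

P(37.5 < X < 65) ≈ 0.9924


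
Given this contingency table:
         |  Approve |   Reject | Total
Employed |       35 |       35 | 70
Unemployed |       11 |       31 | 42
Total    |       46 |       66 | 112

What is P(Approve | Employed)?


P(Approve | Employed) = 35/(35+35) = 35/70 = 1/2

P(Approve|Employed) = 1/2 ≈ 50.00%


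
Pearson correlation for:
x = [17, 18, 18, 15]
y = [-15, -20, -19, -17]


n=4, Σx=68, Σy=-71, Σxy=-1212, Σx²=1162, Σy²=1275
r = (4×(-1212) - 68×(-71))/√((4×1162 - 68²)(4×1275 - (-71)²))
= -20/√(24×59) = -20/√1416 ≈ -20/37.6298 ≈ -0.5315

r ≈ -0.5315


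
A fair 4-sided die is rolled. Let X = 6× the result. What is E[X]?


E[die] = (1+4)/2 = 5/2
E[X] = 6 × 5/2 = 15

E[X] = 15


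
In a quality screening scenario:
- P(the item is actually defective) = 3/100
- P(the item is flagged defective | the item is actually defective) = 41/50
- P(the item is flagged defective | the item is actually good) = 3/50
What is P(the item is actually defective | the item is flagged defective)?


Using Bayes' theorem:
P(A|B) = P(B|A)·P(A) / P(B)

P(the item is flagged defective) = 41/50 × 3/100 + 3/50 × 97/100
= 123/5000 + 291/5000 = 207/2500

P(the item is actually defective|the item is flagged defective) = (123/5000) / (207/2500) = 41/138

P(the item is actually defective|the item is flagged defective) = 41/138 ≈ 29.71%


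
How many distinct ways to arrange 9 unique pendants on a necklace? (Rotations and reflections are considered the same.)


Free circular arrangements: rotations and reflections both identified.
(n-1)!/2 = 8!/2 = 40320/2 = 20160

20160


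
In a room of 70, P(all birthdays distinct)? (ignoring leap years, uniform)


P(all different) = Π(365-i)/365 for i=0..69
= (365/365)×(364/365)×...×(296/365)
= 0.000840

P ≈ 0.0008 ≈ 0.08%


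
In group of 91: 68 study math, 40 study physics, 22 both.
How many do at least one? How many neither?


|A∪B| = 68+40-22 = 86
Neither = 91-86 = 5

At least one: 86; Neither: 5


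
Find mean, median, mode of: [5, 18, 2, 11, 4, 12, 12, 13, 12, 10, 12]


Sorted: [2, 4, 5, 10, 11, 12, 12, 12, 12, 13, 18]
Mean = 111/11
Median = 12
Freq: {5: 1, 18: 1, 2: 1, 11: 1, 4: 1, 12: 4, 13: 1, 10: 1}
Mode: [12]

Mean=111/11, Median=12, Mode=12


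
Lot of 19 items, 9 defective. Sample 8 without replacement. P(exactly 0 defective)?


Hypergeometric: C(9,0)×C(10,8)/C(19,8)
= 1×45/75582 = 5/8398

P(X=0) = 5/8398 ≈ 0.06%


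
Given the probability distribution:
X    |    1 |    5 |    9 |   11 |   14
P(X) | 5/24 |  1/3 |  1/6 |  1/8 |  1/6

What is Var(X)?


E[X] = 85/12
E[X²] = 419/6
Var(X) = E[X²] - (E[X])² = 419/6 - 7225/144 = 2831/144

Var(X) = 2831/144 ≈ 19.6597


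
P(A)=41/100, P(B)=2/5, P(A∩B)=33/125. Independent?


P(A)×P(B) = 41/250
P(A∩B) = 33/125
Not equal → NOT independent

No, not independent


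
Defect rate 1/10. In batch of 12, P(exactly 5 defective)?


Binomial: P(X=5) = C(12,5)×p^5×(1-p)^7
= 792 × 1/100000 × 4782969/10000000 = 473513931/125000000000

P(X=5) = 473513931/125000000000 ≈ 0.38%


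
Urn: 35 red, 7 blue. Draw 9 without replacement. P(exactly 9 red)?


Hypergeometric: C(35,9)×C(7,0)/C(42,9)
= 70607460×1/445891810 = 59334/374699

P(X=9) = 59334/374699 ≈ 15.84%


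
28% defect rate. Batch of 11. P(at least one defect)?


P(all good) = (18/25)^11 = 64268410079232/2384185791015625
P(≥1 defect) = 2319917380936393/2384185791015625

P = 2319917380936393/2384185791015625 ≈ 97.30%


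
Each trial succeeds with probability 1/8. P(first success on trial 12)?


Geometric: P(X=12) = (1-p)^(k-1)×p = (7/8)^11×1/8 = 1977326743/68719476736

P(X=12) = 1977326743/68719476736 ≈ 2.88%


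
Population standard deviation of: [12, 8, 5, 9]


Mean = 34/4 = 17/2
  (12-17/2)²=49/4
  (8-17/2)²=1/4
  (5-17/2)²=49/4
  (9-17/2)²=1/4
Σ(x-μ)² = 25
σ² = 25/4

σ = √(25/4) ≈ 2.5000


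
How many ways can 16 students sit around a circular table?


Circular arrangements of 16 distinct objects: fix one position to break rotational symmetry.
(n-1)! = 15! = 1307674368000

1307674368000


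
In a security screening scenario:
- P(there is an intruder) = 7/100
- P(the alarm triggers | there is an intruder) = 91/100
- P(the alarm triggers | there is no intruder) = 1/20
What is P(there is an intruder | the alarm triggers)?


Using Bayes' theorem:
P(A|B) = P(B|A)·P(A) / P(B)

P(the alarm triggers) = 91/100 × 7/100 + 1/20 × 93/100
= 637/10000 + 93/2000 = 551/5000

P(there is an intruder|the alarm triggers) = (637/10000) / (551/5000) = 637/1102

P(there is an intruder|the alarm triggers) = 637/1102 ≈ 57.80%


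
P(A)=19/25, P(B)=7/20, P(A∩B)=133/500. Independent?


P(A)×P(B) = 133/500
P(A∩B) = 133/500
Equal ✓ → Independent

Yes, independent


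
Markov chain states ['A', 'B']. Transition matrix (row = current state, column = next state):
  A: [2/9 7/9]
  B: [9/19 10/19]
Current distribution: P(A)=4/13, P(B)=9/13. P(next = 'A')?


P(next=A) = Σᵢ P(now=i)×P(i→A)
= 4/13×2/9 + 9/13×9/19
= 8/117 + 81/247 = 881/2223

P = 881/2223 ≈ 0.3963


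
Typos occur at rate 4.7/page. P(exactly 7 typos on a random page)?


Poisson(λ=4.7): P(X=7) = e^(-λ)×λ^k/k!
= e^(-4.7) × 4.7^7 / 7!
≈ 0.009095277102 × 50662.3120463 / 5040 ≈ 0.091426

P(X=7) ≈ 0.091426 ≈ 9.14%


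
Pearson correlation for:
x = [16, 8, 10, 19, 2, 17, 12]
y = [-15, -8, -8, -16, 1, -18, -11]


n=7, Σx=84, Σy=-75, Σxy=-1124, Σx²=1218, Σy²=1055
r = (7×(-1124) - 84×(-75))/√((7×1218 - 84²)(7×1055 - (-75)²))
= -1568/√(1470×1760) = -1568/√2587200 ≈ -1568/1608.4775 ≈ -0.9748

r ≈ -0.9748


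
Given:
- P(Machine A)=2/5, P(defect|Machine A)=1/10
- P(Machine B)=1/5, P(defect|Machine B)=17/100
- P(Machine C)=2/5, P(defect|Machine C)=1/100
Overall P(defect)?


P(B) = Σ P(B|Aᵢ)×P(Aᵢ)
  1/10×2/5 = 1/25
  17/100×1/5 = 17/500
  1/100×2/5 = 1/250
Sum = 39/500

P(defect) = 39/500 ≈ 7.80%


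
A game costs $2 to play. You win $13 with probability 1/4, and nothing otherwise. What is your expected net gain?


E[gain] = (13-2)×1/4 + (-2)×3/4
= 11/4 - 3/2 = 5/4

Expected net gain = $5/4 ≈ $1.25


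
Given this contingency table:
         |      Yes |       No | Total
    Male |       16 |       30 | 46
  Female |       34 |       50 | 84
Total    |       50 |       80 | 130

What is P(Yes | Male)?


P(Yes | Male) = 16/(16+30) = 16/46 = 8/23

P(Yes|Male) = 8/23 ≈ 34.78%


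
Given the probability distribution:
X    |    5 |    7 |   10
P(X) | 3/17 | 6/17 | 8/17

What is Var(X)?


E[X] = 137/17
E[X²] = 1169/17
Var(X) = E[X²] - (E[X])² = 1169/17 - 18769/289 = 1104/289

Var(X) = 1104/289 ≈ 3.8201


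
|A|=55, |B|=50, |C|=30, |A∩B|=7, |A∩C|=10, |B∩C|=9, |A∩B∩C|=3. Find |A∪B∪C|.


|A∪B∪C| = 55+50+30-7-10-9+3 = 112

|A∪B∪C| = 112


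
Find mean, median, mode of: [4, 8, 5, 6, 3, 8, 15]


Sorted: [3, 4, 5, 6, 8, 8, 15]
Mean = 49/7 = 7
Median = 6
Freq: {4: 1, 8: 2, 5: 1, 6: 1, 3: 1, 15: 1}
Mode: [8]

Mean=7, Median=6, Mode=8


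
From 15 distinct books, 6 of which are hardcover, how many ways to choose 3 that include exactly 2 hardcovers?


Choose 2 of the 6 hardcovers and 1 of the other 9 books:
C(6,2)×C(9,1) = 15×9 = 135

135


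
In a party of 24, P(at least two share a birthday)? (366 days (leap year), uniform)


P(all different) = Π(366-i)/366 for i=0..23
= 0.462654
P(match) = 1 - 0.462654 = 0.537346

P ≈ 0.5373 ≈ 53.73%


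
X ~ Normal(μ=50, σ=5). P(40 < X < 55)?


z₁=(40-50)/5=-2.0, z₂=(55-50)/5=1.0
P = Φ(1.0) - Φ(-2.0) = 0.841345 - 0.022750 = 0.818595 ≈ 0.8186

P(40 < X < 55) ≈ 0.8186


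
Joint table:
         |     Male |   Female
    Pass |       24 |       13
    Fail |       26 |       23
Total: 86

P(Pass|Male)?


P(Pass|Male) = 24/(24+26) = 24/50 = 12/25

P = 12/25 ≈ 48.00%


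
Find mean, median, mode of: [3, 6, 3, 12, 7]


Sorted: [3, 3, 6, 7, 12]
Mean = 31/5
Median = 6
Freq: {3: 2, 6: 1, 12: 1, 7: 1}
Mode: [3]

Mean=31/5, Median=6, Mode=3


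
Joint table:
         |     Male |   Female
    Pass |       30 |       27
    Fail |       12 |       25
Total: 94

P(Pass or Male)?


P(Pass∨Male) = P(Pass) + P(Male) - P(Pass∧Male)
= (57 + 42 - 30)/94 = 69/94

P = 69/94 ≈ 73.40%


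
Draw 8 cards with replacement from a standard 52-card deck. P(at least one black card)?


P(not a black card) = 26/52 = 1/2
P(none in 8 draws) = (1/2)^8 = 1/256
P(≥1 black card) = 1 - 1/256 = 255/256

P = 255/256 ≈ 99.61%


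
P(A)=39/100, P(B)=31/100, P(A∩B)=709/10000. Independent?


P(A)×P(B) = 1209/10000
P(A∩B) = 709/10000
Not equal → NOT independent

No, not independent


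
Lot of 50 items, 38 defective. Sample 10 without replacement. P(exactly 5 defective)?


Hypergeometric: C(38,5)×C(12,5)/C(50,10)
= 501942×792/10272278170 = 2581416/66703105

P(X=5) = 2581416/66703105 ≈ 3.87%


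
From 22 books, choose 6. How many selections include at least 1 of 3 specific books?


Complement: C(22,6) - C(19,6) = 74613 - 27132 = 47481

47481


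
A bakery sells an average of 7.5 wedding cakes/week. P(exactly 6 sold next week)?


Poisson(λ=7.5): P(X=6) = e^(-λ)×λ^k/k!
= e^(-7.5) × 7.5^6 / 6!
≈ 0.0005530843701 × 177978.515625 / 720 ≈ 0.136718

P(X=6) ≈ 0.136718 ≈ 13.67%


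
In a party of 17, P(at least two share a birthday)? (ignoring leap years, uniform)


P(all different) = Π(365-i)/365 for i=0..16
= 0.684992
P(match) = 1 - 0.684992 = 0.315008

P ≈ 0.3150 ≈ 31.50%


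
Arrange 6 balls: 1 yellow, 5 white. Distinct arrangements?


6!/(1!×5!) = 6

6


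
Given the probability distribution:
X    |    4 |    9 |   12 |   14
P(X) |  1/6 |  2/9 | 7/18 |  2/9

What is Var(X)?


E[X] = 94/9
E[X²] = 1082/9
Var(X) = E[X²] - (E[X])² = 1082/9 - 8836/81 = 902/81

Var(X) = 902/81 ≈ 11.1358


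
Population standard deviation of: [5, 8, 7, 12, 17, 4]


Mean = 53/6
  (5-53/6)²=529/36
  (8-53/6)²=25/36
  (7-53/6)²=121/36
  (12-53/6)²=361/36
  (17-53/6)²=2401/36
  (4-53/6)²=841/36
Σ(x-μ)² = 713/6
σ² = (713/6)/6 = 713/36

σ = √(713/36) ≈ 4.4503


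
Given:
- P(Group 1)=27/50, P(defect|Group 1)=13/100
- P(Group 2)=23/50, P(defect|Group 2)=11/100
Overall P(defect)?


P(B) = Σ P(B|Aᵢ)×P(Aᵢ)
  13/100×27/50 = 351/5000
  11/100×23/50 = 253/5000
Sum = 151/1250

P(defect) = 151/1250 ≈ 12.08%


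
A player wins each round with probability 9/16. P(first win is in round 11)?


Geometric: P(X=11) = (1-p)^(k-1)×p = (7/16)^10×9/16 = 2542277241/17592186044416

P(X=11) = 2542277241/17592186044416 ≈ 0.01%


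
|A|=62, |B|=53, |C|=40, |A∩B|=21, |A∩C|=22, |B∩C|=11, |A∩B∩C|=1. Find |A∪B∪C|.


|A∪B∪C| = 62+53+40-21-22-11+1 = 102

|A∪B∪C| = 102


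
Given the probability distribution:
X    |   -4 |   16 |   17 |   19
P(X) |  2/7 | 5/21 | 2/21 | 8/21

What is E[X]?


E[X] = Σ x·P(X=x)
= (-4)×(2/7) + (16)×(5/21) + (17)×(2/21) + (19)×(8/21)
= 242/21

E[X] = 242/21


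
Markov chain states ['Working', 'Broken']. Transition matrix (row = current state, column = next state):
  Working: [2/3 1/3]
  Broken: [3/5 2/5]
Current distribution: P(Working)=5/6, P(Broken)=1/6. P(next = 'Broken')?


P(next=Broken) = Σᵢ P(now=i)×P(i→Broken)
= 5/6×1/3 + 1/6×2/5
= 5/18 + 1/15 = 31/90

P = 31/90 ≈ 0.3444


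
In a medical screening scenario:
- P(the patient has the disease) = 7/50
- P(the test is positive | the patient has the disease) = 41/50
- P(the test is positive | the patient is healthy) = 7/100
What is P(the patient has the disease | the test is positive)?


Using Bayes' theorem:
P(A|B) = P(B|A)·P(A) / P(B)

P(the test is positive) = 41/50 × 7/50 + 7/100 × 43/50
= 287/2500 + 301/5000 = 7/40

P(the patient has the disease|the test is positive) = (287/2500) / (7/40) = 82/125

P(the patient has the disease|the test is positive) = 82/125 ≈ 65.60%


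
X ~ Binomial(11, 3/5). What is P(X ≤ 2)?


P(X ≤ 2) = Σ P(X=i) for i=0..2
P(X=0) = 2048/48828125
P(X=1) = 33792/48828125
P(X=2) = 50688/9765625
Sum = 57856/9765625

P(X ≤ 2) = 57856/9765625 ≈ 0.59%


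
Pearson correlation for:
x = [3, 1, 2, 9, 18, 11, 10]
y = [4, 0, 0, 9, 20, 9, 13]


n=7, Σx=54, Σy=55, Σxy=682, Σx²=640, Σy²=747
r = (7×682 - 54×55)/√((7×640 - 54²)(7×747 - 55²))
= 1804/√(1564×2204) = 1804/√3447056 ≈ 1804/1856.6249 ≈ 0.9717

r ≈ 0.9717


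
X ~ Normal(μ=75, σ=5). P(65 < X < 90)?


z₁=(65-75)/5=-2.0, z₂=(90-75)/5=3.0
P = Φ(3.0) - Φ(-2.0) = 0.998650 - 0.022750 = 0.975900 ≈ 0.9759

P(65 < X < 90) ≈ 0.9759


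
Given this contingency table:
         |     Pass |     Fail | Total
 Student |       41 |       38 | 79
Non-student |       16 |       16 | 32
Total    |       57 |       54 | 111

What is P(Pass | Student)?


P(Pass | Student) = 41/(41+38) = 41/79

P(Pass|Student) = 41/79 ≈ 51.90%


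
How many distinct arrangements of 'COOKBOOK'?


Letters: 8, freq: {'C': 1, 'O': 4, 'K': 2, 'B': 1}
8!/(1!×4!×2!×1!) = 40320/48 = 840

840


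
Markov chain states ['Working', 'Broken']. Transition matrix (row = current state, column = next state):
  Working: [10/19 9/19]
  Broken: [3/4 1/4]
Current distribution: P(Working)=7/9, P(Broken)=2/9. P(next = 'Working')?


P(next=Working) = Σᵢ P(now=i)×P(i→Working)
= 7/9×10/19 + 2/9×3/4
= 70/171 + 1/6 = 197/342

P = 197/342 ≈ 0.5760


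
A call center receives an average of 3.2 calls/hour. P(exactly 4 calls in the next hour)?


Poisson(λ=3.2): P(X=4) = e^(-λ)×λ^k/k!
= e^(-3.2) × 3.2^4 / 4!
≈ 0.04076220398 × 104.8576 / 24 ≈ 0.178093

P(X=4) ≈ 0.178093 ≈ 17.81%


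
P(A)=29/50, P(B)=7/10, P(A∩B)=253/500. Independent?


P(A)×P(B) = 203/500
P(A∩B) = 253/500
Not equal → NOT independent

No, not independent


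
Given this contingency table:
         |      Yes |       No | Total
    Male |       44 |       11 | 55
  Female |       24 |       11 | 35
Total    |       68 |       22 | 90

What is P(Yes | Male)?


P(Yes | Male) = 44/(44+11) = 44/55 = 4/5

P(Yes|Male) = 4/5 ≈ 80.00%


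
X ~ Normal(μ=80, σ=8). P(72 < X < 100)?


z₁=(72-80)/8=-1.0, z₂=(100-80)/8=2.5
P = Φ(2.5) - Φ(-1.0) = 0.993790 - 0.158655 = 0.835135 ≈ 0.8351

P(72 < X < 100) ≈ 0.8351


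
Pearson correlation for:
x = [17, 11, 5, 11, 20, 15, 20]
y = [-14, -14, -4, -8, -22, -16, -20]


n=7, Σx=99, Σy=-98, Σxy=-1580, Σx²=1581, Σy²=1612
r = (7×(-1580) - 99×(-98))/√((7×1581 - 99²)(7×1612 - (-98)²))
= -1358/√(1266×1680) = -1358/√2126880 ≈ -1358/1458.3827 ≈ -0.9312

r ≈ -0.9312


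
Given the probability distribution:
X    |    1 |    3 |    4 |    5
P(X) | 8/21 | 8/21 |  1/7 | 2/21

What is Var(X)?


E[X] = 18/7
E[X²] = 178/21
Var(X) = E[X²] - (E[X])² = 178/21 - 324/49 = 274/147

Var(X) = 274/147 ≈ 1.8639


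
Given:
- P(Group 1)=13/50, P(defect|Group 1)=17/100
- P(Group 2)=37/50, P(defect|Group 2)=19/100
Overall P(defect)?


P(B) = Σ P(B|Aᵢ)×P(Aᵢ)
  17/100×13/50 = 221/5000
  19/100×37/50 = 703/5000
Sum = 231/1250

P(defect) = 231/1250 ≈ 18.48%


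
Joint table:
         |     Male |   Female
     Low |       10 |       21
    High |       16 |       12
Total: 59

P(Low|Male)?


P(Low|Male) = 10/(10+16) = 10/26 = 5/13

P = 5/13 ≈ 38.46%


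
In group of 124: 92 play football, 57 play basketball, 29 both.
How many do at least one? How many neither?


|A∪B| = 92+57-29 = 120
Neither = 124-120 = 4

At least one: 120; Neither: 4


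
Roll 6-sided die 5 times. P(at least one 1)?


P(no 1)^5 = (5/6)^5 = 3125/7776
P(≥1) = 1 - 3125/7776 = 4651/7776

P = 4651/7776 ≈ 59.81%


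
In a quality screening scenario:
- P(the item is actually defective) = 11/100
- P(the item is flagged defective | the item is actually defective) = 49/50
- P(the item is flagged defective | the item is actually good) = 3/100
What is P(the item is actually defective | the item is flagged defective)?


Using Bayes' theorem:
P(A|B) = P(B|A)·P(A) / P(B)

P(the item is flagged defective) = 49/50 × 11/100 + 3/100 × 89/100
= 539/5000 + 267/10000 = 269/2000

P(the item is actually defective|the item is flagged defective) = (539/5000) / (269/2000) = 1078/1345

P(the item is actually defective|the item is flagged defective) = 1078/1345 ≈ 80.15%


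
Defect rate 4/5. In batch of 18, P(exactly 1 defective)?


Binomial: P(X=1) = C(18,1)×p^1×(1-p)^17
= 18 × 4/5 × 1/762939453125 = 72/3814697265625

P(X=1) = 72/3814697265625 ≈ 0.00%


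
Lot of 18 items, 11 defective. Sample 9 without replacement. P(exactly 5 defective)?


Hypergeometric: C(11,5)×C(7,4)/C(18,9)
= 462×35/48620 = 147/442

P(X=5) = 147/442 ≈ 33.26%


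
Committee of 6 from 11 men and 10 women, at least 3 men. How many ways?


Count by #men:
  3M,3W: C(11,3)×C(10,3)=19800
  4M,2W: C(11,4)×C(10,2)=14850
  5M,1W: C(11,5)×C(10,1)=4620
  6M,0W: C(11,6)×C(10,0)=462
Total = 39732

39732


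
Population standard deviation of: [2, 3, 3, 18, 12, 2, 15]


Mean = 55/7
  (2-55/7)²=1681/49
  (3-55/7)²=1156/49
  (3-55/7)²=1156/49
  (18-55/7)²=5041/49
  (12-55/7)²=841/49
  (2-55/7)²=1681/49
  (15-55/7)²=2500/49
Σ(x-μ)² = 2008/7
σ² = (2008/7)/7 = 2008/49

σ = √(2008/49) ≈ 6.4015


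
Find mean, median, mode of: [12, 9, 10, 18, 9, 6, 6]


Sorted: [6, 6, 9, 9, 10, 12, 18]
Mean = 70/7 = 10
Median = 9
Freq: {12: 1, 9: 2, 10: 1, 18: 1, 6: 2}
Mode: [6, 9]

Mean=10, Median=9, Mode=[6, 9]


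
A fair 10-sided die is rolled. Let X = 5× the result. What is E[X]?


E[die] = (1+10)/2 = 11/2
E[X] = 5 × 11/2 = 55/2

E[X] = 55/2


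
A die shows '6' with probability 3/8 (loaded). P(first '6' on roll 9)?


Geometric: P(X=9) = (1-p)^(k-1)×p = (5/8)^8×3/8 = 1171875/134217728

P(X=9) = 1171875/134217728 ≈ 0.87%


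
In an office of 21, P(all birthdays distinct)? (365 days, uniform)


P(all different) = Π(365-i)/365 for i=0..20
= (365/365)×(364/365)×...×(345/365)
= 0.556312

P ≈ 0.5563 ≈ 55.63%


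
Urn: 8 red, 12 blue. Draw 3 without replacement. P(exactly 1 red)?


Hypergeometric: C(8,1)×C(12,2)/C(20,3)
= 8×66/1140 = 44/95

P(X=1) = 44/95 ≈ 46.32%


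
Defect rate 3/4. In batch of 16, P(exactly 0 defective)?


Binomial: P(X=0) = C(16,0)×p^0×(1-p)^16
= 1 × 1 × 1/4294967296 = 1/4294967296

P(X=0) = 1/4294967296 ≈ 0.00%


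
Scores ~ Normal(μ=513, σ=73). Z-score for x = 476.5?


z = (x - μ)/σ = (476.5 - 513)/73 = -0.5

z = -0.5


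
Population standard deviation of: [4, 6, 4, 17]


Mean = 31/4
  (4-31/4)²=225/16
  (6-31/4)²=49/16
  (4-31/4)²=225/16
  (17-31/4)²=1369/16
Σ(x-μ)² = 467/4
σ² = (467/4)/4 = 467/16

σ = √(467/16) ≈ 5.4025


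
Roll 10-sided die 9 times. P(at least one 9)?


P(no 9)^9 = (9/10)^9 = 387420489/1000000000
P(≥1) = 1 - 387420489/1000000000 = 612579511/1000000000

P = 612579511/1000000000 ≈ 61.26%


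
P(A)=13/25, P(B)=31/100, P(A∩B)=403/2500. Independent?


P(A)×P(B) = 403/2500
P(A∩B) = 403/2500
Equal ✓ → Independent

Yes, independent


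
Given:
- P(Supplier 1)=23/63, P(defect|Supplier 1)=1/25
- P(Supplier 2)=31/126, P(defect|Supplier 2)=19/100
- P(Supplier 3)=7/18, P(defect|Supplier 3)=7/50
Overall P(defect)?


P(B) = Σ P(B|Aᵢ)×P(Aᵢ)
  1/25×23/63 = 23/1575
  19/100×31/126 = 589/12600
  7/50×7/18 = 49/900
Sum = 1459/12600

P(defect) = 1459/12600 ≈ 11.58%


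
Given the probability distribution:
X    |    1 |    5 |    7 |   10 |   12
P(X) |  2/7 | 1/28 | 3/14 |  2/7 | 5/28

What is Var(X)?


E[X] = 195/28
E[X²] = 1847/28
Var(X) = E[X²] - (E[X])² = 1847/28 - 38025/784 = 13691/784

Var(X) = 13691/784 ≈ 17.4630


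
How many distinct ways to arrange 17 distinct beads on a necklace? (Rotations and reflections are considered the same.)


Free circular arrangements: rotations and reflections both identified.
(n-1)!/2 = 16!/2 = 20922789888000/2 = 10461394944000

10461394944000


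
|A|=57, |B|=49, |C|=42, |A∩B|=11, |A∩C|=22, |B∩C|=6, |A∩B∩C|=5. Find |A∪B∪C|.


|A∪B∪C| = 57+49+42-11-22-6+5 = 114

|A∪B∪C| = 114


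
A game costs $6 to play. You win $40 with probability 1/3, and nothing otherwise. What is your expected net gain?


E[gain] = (40-6)×1/3 + (-6)×2/3
= 34/3 - 4 = 22/3

Expected net gain = $22/3 ≈ $7.33


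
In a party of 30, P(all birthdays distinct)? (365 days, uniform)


P(all different) = Π(365-i)/365 for i=0..29
= (365/365)×(364/365)×...×(336/365)
= 0.293684

P ≈ 0.2937 ≈ 29.37%


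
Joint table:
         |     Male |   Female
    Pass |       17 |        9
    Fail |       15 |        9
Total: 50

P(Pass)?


P(Pass) = (17+9)/50 = 26/50 = 13/25

P(Pass) = 13/25 ≈ 52.00%


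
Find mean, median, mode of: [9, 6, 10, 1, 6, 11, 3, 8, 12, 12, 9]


Sorted: [1, 3, 6, 6, 8, 9, 9, 10, 11, 12, 12]
Mean = 87/11
Median = 9
Freq: {9: 2, 6: 2, 10: 1, 1: 1, 11: 1, 3: 1, 8: 1, 12: 2}
Mode: [6, 9, 12]

Mean=87/11, Median=9, Mode=[6, 9, 12]


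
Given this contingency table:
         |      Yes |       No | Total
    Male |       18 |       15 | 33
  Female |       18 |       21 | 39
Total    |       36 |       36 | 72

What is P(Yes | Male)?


P(Yes | Male) = 18/(18+15) = 18/33 = 6/11

P(Yes|Male) = 6/11 ≈ 54.55%


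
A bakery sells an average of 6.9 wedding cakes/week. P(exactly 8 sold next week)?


Poisson(λ=6.9): P(X=8) = e^(-λ)×λ^k/k!
= e^(-6.9) × 6.9^8 / 8!
≈ 0.001007785429 × 5137983.74429 / 40320 ≈ 0.128422

P(X=8) ≈ 0.128422 ≈ 12.84%


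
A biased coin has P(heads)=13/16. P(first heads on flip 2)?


Geometric: P(X=2) = (1-p)^(k-1)×p = (3/16)^1×13/16 = 39/256

P(X=2) = 39/256 ≈ 15.23%


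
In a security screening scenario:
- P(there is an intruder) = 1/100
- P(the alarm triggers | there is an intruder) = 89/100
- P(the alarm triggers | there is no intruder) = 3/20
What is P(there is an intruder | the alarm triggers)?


Using Bayes' theorem:
P(A|B) = P(B|A)·P(A) / P(B)

P(the alarm triggers) = 89/100 × 1/100 + 3/20 × 99/100
= 89/10000 + 297/2000 = 787/5000

P(there is an intruder|the alarm triggers) = (89/10000) / (787/5000) = 89/1574

P(there is an intruder|the alarm triggers) = 89/1574 ≈ 5.65%


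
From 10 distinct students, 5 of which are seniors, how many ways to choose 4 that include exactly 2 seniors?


Choose 2 of the 5 seniors and 2 of the other 5 students:
C(5,2)×C(5,2) = 10×10 = 100

100


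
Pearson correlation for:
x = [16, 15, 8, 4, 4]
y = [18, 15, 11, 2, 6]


n=5, Σx=47, Σy=52, Σxy=633, Σx²=577, Σy²=710
r = (5×633 - 47×52)/√((5×577 - 47²)(5×710 - 52²))
= 721/√(676×846) = 721/√571896 ≈ 721/756.2381 ≈ 0.9534

r ≈ 0.9534


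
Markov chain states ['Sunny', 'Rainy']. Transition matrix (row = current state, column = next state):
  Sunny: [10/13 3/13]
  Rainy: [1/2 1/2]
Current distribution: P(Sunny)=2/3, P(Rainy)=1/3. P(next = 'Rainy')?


P(next=Rainy) = Σᵢ P(now=i)×P(i→Rainy)
= 2/3×3/13 + 1/3×1/2
= 2/13 + 1/6 = 25/78

P = 25/78 ≈ 0.3205


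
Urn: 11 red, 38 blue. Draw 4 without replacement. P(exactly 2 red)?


Hypergeometric: C(11,2)×C(38,2)/C(49,4)
= 55×703/211876 = 38665/211876

P(X=2) = 38665/211876 ≈ 18.25%


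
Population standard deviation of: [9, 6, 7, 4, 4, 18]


Mean = 48/6 = 8
  (9-8)²=1
  (6-8)²=4
  (7-8)²=1
  (4-8)²=16
  (4-8)²=16
  (18-8)²=100
Σ(x-μ)² = 138
σ² = 138/6 = 23

σ = √(23) ≈ 4.7958


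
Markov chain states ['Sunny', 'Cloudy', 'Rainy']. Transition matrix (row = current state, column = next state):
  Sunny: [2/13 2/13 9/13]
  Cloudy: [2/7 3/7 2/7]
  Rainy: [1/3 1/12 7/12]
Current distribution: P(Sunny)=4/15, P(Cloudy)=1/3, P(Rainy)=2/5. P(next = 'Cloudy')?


P(next=Cloudy) = Σᵢ P(now=i)×P(i→Cloudy)
= 4/15×2/13 + 1/3×3/7 + 2/5×1/12
= 8/195 + 1/7 + 1/30 = 593/2730

P = 593/2730 ≈ 0.2172


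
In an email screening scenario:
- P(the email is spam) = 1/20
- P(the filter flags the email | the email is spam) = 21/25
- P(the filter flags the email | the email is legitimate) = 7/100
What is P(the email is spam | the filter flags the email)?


Using Bayes' theorem:
P(A|B) = P(B|A)·P(A) / P(B)

P(the filter flags the email) = 21/25 × 1/20 + 7/100 × 19/20
= 21/500 + 133/2000 = 217/2000

P(the email is spam|the filter flags the email) = (21/500) / (217/2000) = 12/31

P(the email is spam|the filter flags the email) = 12/31 ≈ 38.71%


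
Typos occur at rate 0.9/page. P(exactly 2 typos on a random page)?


Poisson(λ=0.9): P(X=2) = e^(-λ)×λ^k/k!
= e^(-0.9) × 0.9^2 / 2!
≈ 0.4065696597 × 0.81 / 2 ≈ 0.164661

P(X=2) ≈ 0.164661 ≈ 16.47%


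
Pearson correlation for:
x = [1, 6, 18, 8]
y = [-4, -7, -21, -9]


n=4, Σx=33, Σy=-41, Σxy=-496, Σx²=425, Σy²=587
r = (4×(-496) - 33×(-41))/√((4×425 - 33²)(4×587 - (-41)²))
= -631/√(611×667) = -631/√407537 ≈ -631/638.3862 ≈ -0.9884

r ≈ -0.9884


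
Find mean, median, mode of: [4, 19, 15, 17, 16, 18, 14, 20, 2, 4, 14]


Sorted: [2, 4, 4, 14, 14, 15, 16, 17, 18, 19, 20]
Mean = 143/11 = 13
Median = 15
Freq: {4: 2, 19: 1, 15: 1, 17: 1, 16: 1, 18: 1, 14: 2, 20: 1, 2: 1}
Mode: [4, 14]

Mean=13, Median=15, Mode=[4, 14]


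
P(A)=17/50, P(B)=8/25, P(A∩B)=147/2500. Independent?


P(A)×P(B) = 68/625
P(A∩B) = 147/2500
Not equal → NOT independent

No, not independent


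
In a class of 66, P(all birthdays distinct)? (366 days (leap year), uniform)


P(all different) = Π(366-i)/366 for i=0..65
= (366/366)×(365/366)×...×(301/366)
= 0.001939

P ≈ 0.0019 ≈ 0.19%


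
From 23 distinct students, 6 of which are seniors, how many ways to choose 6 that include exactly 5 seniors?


Choose 5 of the 6 seniors and 1 of the other 17 students:
C(6,5)×C(17,1) = 6×17 = 102

102


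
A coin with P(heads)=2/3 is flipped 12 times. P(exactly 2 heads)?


Binomial: P(X=2) = C(12,2)×p^2×(1-p)^10
= 66 × 4/9 × 1/59049 = 88/177147

P(X=2) = 88/177147 ≈ 0.05%


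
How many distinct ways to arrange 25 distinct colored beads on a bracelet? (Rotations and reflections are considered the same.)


Free circular arrangements: rotations and reflections both identified.
(n-1)!/2 = 24!/2 = 620448401733239439360000/2 = 310224200866619719680000

310224200866619719680000


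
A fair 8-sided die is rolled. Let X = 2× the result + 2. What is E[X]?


E[die] = (1+8)/2 = 9/2
E[X] = 2×9/2 + 2 = 11

E[X] = 11


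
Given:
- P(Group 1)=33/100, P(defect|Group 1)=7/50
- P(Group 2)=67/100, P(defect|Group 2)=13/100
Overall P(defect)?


P(B) = Σ P(B|Aᵢ)×P(Aᵢ)
  7/50×33/100 = 231/5000
  13/100×67/100 = 871/10000
Sum = 1333/10000

P(defect) = 1333/10000 ≈ 13.33%


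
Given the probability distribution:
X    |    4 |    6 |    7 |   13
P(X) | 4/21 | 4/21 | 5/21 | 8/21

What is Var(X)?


E[X] = 179/21
E[X²] = 1805/21
Var(X) = E[X²] - (E[X])² = 1805/21 - 32041/441 = 5864/441

Var(X) = 5864/441 ≈ 13.2971


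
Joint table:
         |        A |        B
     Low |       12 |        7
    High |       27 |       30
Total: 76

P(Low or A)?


P(Low∨A) = P(Low) + P(A) - P(Low∧A)
= (19 + 39 - 12)/76 = 46/76 = 23/38

P = 23/38 ≈ 60.53%


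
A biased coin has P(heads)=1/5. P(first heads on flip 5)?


Geometric: P(X=5) = (1-p)^(k-1)×p = (4/5)^4×1/5 = 256/3125

P(X=5) = 256/3125 ≈ 8.19%


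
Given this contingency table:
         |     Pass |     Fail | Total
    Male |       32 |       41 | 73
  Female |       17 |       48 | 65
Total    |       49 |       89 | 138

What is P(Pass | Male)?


P(Pass | Male) = 32/(32+41) = 32/73

P(Pass|Male) = 32/73 ≈ 43.84%


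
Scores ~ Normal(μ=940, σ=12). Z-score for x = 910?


z = (x - μ)/σ = (910 - 940)/12 = -2.5

z = -2.5


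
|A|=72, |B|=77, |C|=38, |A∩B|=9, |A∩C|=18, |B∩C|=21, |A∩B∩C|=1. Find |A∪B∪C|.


|A∪B∪C| = 72+77+38-9-18-21+1 = 140

|A∪B∪C| = 140


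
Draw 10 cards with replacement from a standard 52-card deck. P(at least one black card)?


P(not a black card) = 26/52 = 1/2
P(none in 10 draws) = (1/2)^10 = 1/1024
P(≥1 black card) = 1 - 1/1024 = 1023/1024

P = 1023/1024 ≈ 99.90%


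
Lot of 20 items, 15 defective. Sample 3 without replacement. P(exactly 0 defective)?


Hypergeometric: C(15,0)×C(5,3)/C(20,3)
= 1×10/1140 = 1/114

P(X=0) = 1/114 ≈ 0.88%


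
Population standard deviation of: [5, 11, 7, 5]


Mean = 28/4 = 7
  (5-7)²=4
  (11-7)²=16
  (7-7)²=0
  (5-7)²=4
Σ(x-μ)² = 24
σ² = 24/4 = 6

σ = √(6) ≈ 2.4495


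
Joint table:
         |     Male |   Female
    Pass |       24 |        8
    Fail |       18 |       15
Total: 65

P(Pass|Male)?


P(Pass|Male) = 24/(24+18) = 24/42 = 4/7

P = 4/7 ≈ 57.14%


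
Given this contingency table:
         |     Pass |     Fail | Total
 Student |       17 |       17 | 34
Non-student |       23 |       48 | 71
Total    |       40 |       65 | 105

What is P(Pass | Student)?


P(Pass | Student) = 17/(17+17) = 17/34 = 1/2

P(Pass|Student) = 1/2 ≈ 50.00%


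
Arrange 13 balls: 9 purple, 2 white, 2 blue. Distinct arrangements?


13!/(9!×2!×2!) = 4290

4290


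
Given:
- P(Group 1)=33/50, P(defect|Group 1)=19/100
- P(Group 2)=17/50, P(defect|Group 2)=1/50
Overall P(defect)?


P(B) = Σ P(B|Aᵢ)×P(Aᵢ)
  19/100×33/50 = 627/5000
  1/50×17/50 = 17/2500
Sum = 661/5000

P(defect) = 661/5000 ≈ 13.22%


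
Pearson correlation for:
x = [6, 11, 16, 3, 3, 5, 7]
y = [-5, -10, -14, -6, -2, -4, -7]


n=7, Σx=51, Σy=-48, Σxy=-457, Σx²=505, Σy²=426
r = (7×(-457) - 51×(-48))/√((7×505 - 51²)(7×426 - (-48)²))
= -751/√(934×678) = -751/√633252 ≈ -751/795.7713 ≈ -0.9437

r ≈ -0.9437


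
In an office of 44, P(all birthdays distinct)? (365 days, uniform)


P(all different) = Π(365-i)/365 for i=0..43
= (365/365)×(364/365)×...×(322/365)
= 0.067115

P ≈ 0.0671 ≈ 6.71%


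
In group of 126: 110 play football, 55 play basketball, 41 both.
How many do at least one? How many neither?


|A∪B| = 110+55-41 = 124
Neither = 126-124 = 2

At least one: 124; Neither: 2


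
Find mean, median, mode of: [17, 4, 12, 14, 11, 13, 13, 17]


Sorted: [4, 11, 12, 13, 13, 14, 17, 17]
Mean = 101/8
Median = 13
Freq: {17: 2, 4: 1, 12: 1, 14: 1, 11: 1, 13: 2}
Mode: [13, 17]

Mean=101/8, Median=13, Mode=[13, 17]


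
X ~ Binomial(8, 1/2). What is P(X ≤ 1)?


P(X ≤ 1) = Σ P(X=i) for i=0..1
P(X=0) = 1/256
P(X=1) = 1/32
Sum = 9/256

P(X ≤ 1) = 9/256 ≈ 3.52%


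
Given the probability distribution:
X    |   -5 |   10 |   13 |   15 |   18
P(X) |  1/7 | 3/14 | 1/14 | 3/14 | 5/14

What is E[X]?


E[X] = Σ x·P(X=x)
= (-5)×(1/7) + (10)×(3/14) + (13)×(1/14) + (15)×(3/14) + (18)×(5/14)
= 12

E[X] = 12


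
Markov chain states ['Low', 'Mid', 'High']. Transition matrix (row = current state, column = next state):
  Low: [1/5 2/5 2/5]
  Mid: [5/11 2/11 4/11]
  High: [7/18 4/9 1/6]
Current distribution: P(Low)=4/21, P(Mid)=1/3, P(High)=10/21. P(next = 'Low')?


P(next=Low) = Σᵢ P(now=i)×P(i→Low)
= 4/21×1/5 + 1/3×5/11 + 10/21×7/18
= 4/105 + 5/33 + 5/27 = 3896/10395

P = 3896/10395 ≈ 0.3748


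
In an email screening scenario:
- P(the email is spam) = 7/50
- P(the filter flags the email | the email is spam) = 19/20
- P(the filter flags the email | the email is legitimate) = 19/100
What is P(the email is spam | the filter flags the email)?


Using Bayes' theorem:
P(A|B) = P(B|A)·P(A) / P(B)

P(the filter flags the email) = 19/20 × 7/50 + 19/100 × 43/50
= 133/1000 + 817/5000 = 741/2500

P(the email is spam|the filter flags the email) = (133/1000) / (741/2500) = 35/78

P(the email is spam|the filter flags the email) = 35/78 ≈ 44.87%


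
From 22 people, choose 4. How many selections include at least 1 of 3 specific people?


Complement: C(22,4) - C(19,4) = 7315 - 3876 = 3439

3439


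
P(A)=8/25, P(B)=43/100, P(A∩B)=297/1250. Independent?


P(A)×P(B) = 86/625
P(A∩B) = 297/1250
Not equal → NOT independent

No, not independent


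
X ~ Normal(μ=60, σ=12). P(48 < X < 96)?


z₁=(48-60)/12=-1.0, z₂=(96-60)/12=3.0
P = Φ(3.0) - Φ(-1.0) = 0.998650 - 0.158655 = 0.839995 ≈ 0.8400

P(48 < X < 96) ≈ 0.8400


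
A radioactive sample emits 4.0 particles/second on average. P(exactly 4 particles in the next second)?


Poisson(λ=4.0): P(X=4) = e^(-λ)×λ^k/k!
= e^(-4.0) × 4.0^4 / 4!
≈ 0.01831563889 × 256 / 24 ≈ 0.195367

P(X=4) ≈ 0.195367 ≈ 19.54%


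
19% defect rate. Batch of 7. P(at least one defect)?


P(all good) = (81/100)^7 = 22876792454961/100000000000000
P(≥1 defect) = 77123207545039/100000000000000

P = 77123207545039/100000000000000 ≈ 77.12%


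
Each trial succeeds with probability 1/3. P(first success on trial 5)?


Geometric: P(X=5) = (1-p)^(k-1)×p = (2/3)^4×1/3 = 16/243

P(X=5) = 16/243 ≈ 6.58%


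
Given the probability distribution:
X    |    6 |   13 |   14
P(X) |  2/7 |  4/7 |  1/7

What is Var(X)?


E[X] = 78/7
E[X²] = 944/7
Var(X) = E[X²] - (E[X])² = 944/7 - 6084/49 = 524/49

Var(X) = 524/49 ≈ 10.6939


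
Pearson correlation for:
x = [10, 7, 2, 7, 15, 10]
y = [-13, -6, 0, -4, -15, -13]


n=6, Σx=51, Σy=-51, Σxy=-555, Σx²=527, Σy²=615
r = (6×(-555) - 51×(-51))/√((6×527 - 51²)(6×615 - (-51)²))
= -729/√(561×1089) = -729/√610929 ≈ -729/781.6195 ≈ -0.9327

r ≈ -0.9327


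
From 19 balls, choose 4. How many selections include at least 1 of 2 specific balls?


Complement: C(19,4) - C(17,4) = 3876 - 2380 = 1496

1496


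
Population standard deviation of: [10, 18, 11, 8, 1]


Mean = 48/5
  (10-48/5)²=4/25
  (18-48/5)²=1764/25
  (11-48/5)²=49/25
  (8-48/5)²=64/25
  (1-48/5)²=1849/25
Σ(x-μ)² = 746/5
σ² = (746/5)/5 = 746/25

σ = √(746/25) ≈ 5.4626


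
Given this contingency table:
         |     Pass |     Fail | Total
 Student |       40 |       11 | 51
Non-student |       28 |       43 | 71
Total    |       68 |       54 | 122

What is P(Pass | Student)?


P(Pass | Student) = 40/(40+11) = 40/51

P(Pass|Student) = 40/51 ≈ 78.43%


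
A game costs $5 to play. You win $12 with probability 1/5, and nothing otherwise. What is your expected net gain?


E[gain] = (12-5)×1/5 + (-5)×4/5
= 7/5 - 4 = -13/5

Expected net gain = $-13/5 ≈ $-2.60


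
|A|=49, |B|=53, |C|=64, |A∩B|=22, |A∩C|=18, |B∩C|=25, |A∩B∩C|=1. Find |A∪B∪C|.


|A∪B∪C| = 49+53+64-22-18-25+1 = 102

|A∪B∪C| = 102


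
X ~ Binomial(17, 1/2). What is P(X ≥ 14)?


P(X ≥ 14) = Σ P(X=i) for i=14..17
P(X=14) = 85/16384
P(X=15) = 17/16384
P(X=16) = 17/131072
P(X=17) = 1/131072
Sum = 417/65536

P(X ≥ 14) = 417/65536 ≈ 0.64%


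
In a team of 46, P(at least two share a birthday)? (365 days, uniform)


P(all different) = Π(365-i)/365 for i=0..45
= 0.051747
P(match) = 1 - 0.051747 = 0.948253

P ≈ 0.9483 ≈ 94.83%


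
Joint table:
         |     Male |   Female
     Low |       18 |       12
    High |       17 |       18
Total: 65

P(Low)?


P(Low) = (18+12)/65 = 30/65 = 6/13

P(Low) = 6/13 ≈ 46.15%


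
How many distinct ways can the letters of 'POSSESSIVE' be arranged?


Letters: 10, freq: {'P': 1, 'O': 1, 'S': 4, 'E': 2, 'I': 1, 'V': 1}
10!/(1!×1!×4!×2!×1!×1!) = 3628800/48 = 75600

75600


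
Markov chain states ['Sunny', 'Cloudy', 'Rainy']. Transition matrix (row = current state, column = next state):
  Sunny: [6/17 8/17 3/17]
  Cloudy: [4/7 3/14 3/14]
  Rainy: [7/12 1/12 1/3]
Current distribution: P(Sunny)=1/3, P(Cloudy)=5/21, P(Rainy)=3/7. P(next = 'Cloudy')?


P(next=Cloudy) = Σᵢ P(now=i)×P(i→Cloudy)
= 1/3×8/17 + 5/21×3/14 + 3/7×1/12
= 8/51 + 5/98 + 1/28 = 2435/9996

P = 2435/9996 ≈ 0.2436


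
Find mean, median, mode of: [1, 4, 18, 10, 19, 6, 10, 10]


Sorted: [1, 4, 6, 10, 10, 10, 18, 19]
Mean = 78/8 = 39/4
Median = 10
Freq: {1: 1, 4: 1, 18: 1, 10: 3, 19: 1, 6: 1}
Mode: [10]

Mean=39/4, Median=10, Mode=10


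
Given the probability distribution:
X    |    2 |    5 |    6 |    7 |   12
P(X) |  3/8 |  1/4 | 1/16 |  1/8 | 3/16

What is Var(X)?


E[X] = 11/2
E[X²] = 345/8
Var(X) = E[X²] - (E[X])² = 345/8 - 121/4 = 103/8

Var(X) = 103/8 ≈ 12.8750


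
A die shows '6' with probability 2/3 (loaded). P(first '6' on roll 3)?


Geometric: P(X=3) = (1-p)^(k-1)×p = (1/3)^2×2/3 = 2/27

P(X=3) = 2/27 ≈ 7.41%


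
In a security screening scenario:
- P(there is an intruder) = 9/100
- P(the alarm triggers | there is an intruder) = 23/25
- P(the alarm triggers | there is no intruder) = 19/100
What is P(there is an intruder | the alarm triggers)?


Using Bayes' theorem:
P(A|B) = P(B|A)·P(A) / P(B)

P(the alarm triggers) = 23/25 × 9/100 + 19/100 × 91/100
= 207/2500 + 1729/10000 = 2557/10000

P(there is an intruder|the alarm triggers) = (207/2500) / (2557/10000) = 828/2557

P(there is an intruder|the alarm triggers) = 828/2557 ≈ 32.38%
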